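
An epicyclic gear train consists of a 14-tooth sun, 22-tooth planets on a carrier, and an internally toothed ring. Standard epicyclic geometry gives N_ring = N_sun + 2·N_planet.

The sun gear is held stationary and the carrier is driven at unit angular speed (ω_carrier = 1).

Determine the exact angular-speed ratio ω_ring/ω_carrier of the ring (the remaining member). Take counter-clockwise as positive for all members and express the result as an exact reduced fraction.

36/29

N_ring = 14 + 2·22 = 58
14(ω_s−ω_c) = −58(ω_r−ω_c),  ω_s=0, ω_c=1
ω_r = 1 − (14/58)(0−1) = 36/29
ω_r/ω_c = 36/29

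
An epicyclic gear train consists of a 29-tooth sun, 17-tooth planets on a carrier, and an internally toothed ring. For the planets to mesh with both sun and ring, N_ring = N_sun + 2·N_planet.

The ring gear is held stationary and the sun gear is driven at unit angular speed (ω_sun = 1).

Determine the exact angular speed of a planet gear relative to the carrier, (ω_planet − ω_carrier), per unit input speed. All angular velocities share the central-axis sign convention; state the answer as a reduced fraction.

-1827/1564

N_ring = 29 + 2·17 = 63
29(ω_s−ω_c) = −63(ω_r−ω_c),  ω_r=0, ω_s=1
29(1−ω_c) = −63(0−ω_c)  ⇒  92ω_c = 29  ⇒  ω_c = 29/92
sun–planet: 29·(1−29/92) = −17·(ω_p−ω_c)  ⇒  ω_p−ω_c = −(29/17)·(63/92) = -1827/1564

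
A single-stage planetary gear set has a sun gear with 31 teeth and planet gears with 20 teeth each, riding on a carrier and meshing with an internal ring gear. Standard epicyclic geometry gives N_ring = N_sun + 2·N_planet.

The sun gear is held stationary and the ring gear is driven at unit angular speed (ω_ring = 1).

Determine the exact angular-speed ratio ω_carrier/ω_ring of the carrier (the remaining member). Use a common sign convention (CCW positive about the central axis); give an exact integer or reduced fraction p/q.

71/102

N_ring = 31 + 2·20 = 71
31(ω_s−ω_c) = −71(ω_r−ω_c),  ω_s=0, ω_r=1
31(0−ω_c) = −71(1−ω_c)  ⇒  102ω_c = 71  ⇒  ω_c = 71/102
ω_c/ω_r = 71/102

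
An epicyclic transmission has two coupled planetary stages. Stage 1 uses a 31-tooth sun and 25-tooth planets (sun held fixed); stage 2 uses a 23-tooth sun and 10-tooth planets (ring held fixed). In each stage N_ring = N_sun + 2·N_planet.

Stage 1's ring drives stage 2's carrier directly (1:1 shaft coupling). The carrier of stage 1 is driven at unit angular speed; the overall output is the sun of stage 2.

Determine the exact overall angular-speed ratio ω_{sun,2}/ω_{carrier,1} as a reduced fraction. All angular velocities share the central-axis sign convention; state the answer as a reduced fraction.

2464/621

Stage 1: N_ring = 31 + 2·25 = 81
Stage 1: 31(ω_s−ω_c) = −81(ω_r−ω_c),  ω_s=0, ω_c=1
Stage 1: ω_r = 1 − (31/81)(0−1) = 112/81
  ⇒ ω_r¹/ω_c¹ = 112/81
Stage 2: N_ring = 23 + 2·10 = 43
Stage 2: 23(ω_s−ω_c) = −43(ω_r−ω_c),  ω_r=0, ω_c=1
Stage 2: ω_s = 1 − (43/23)(0−1) = 66/23
  ⇒ ω_s²/ω_c² = 66/23
Coupling ω_c² = ω_r¹ ⇒ overall = 112/81 × 66/23 = 2464/621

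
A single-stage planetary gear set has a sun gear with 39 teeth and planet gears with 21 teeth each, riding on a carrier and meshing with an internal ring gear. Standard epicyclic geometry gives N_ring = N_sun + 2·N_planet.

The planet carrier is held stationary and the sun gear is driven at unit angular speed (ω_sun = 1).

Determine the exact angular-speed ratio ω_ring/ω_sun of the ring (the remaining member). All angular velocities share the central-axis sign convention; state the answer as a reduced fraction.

-13/27

N_ring = 39 + 2·21 = 81
39(ω_s−ω_c) = −81(ω_r−ω_c),  ω_c=0, ω_s=1
ω_r = 0 − (39/81)(1−0) = -13/27
ω_r/ω_s = -13/27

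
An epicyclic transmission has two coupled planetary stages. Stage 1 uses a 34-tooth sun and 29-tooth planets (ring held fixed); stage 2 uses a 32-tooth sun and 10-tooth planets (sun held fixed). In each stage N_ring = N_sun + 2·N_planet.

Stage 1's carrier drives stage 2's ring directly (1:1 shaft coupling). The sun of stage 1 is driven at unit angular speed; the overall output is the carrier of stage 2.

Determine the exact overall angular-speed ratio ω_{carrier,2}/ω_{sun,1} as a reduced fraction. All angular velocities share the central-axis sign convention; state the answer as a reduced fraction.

Stage 1: N_ring = 34 + 2·29 = 92
Stage 1: 34(ω_s−ω_c) = −92(ω_r−ω_c),  ω_r=0, ω_s=1
Stage 1: 34(1−ω_c) = −92(0−ω_c)  ⇒  126ω_c = 34  ⇒  ω_c = 17/63
  ⇒ ω_c¹/ω_s¹ = 17/63
Stage 2: N_ring = 32 + 2·10 = 52
Stage 2: 32(ω_s−ω_c) = −52(ω_r−ω_c),  ω_s=0, ω_r=1
Stage 2: 32(0−ω_c) = −52(1−ω_c)  ⇒  84ω_c = 52  ⇒  ω_c = 13/21
  ⇒ ω_c²/ω_r² = 13/21
Coupling ω_r² = ω_c¹ ⇒ overall = 17/63 × 13/21 = 221/1323

221/1323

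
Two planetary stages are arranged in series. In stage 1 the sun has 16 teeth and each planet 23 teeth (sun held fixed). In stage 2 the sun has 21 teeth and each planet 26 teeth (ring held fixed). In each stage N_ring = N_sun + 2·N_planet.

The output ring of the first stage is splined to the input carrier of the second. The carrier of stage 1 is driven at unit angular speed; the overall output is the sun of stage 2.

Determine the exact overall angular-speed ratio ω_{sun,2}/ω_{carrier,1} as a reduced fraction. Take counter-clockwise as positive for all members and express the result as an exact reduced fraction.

1222/217

Stage 1: N_ring = 16 + 2·23 = 62
Stage 1: 16(ω_s−ω_c) = −62(ω_r−ω_c),  ω_s=0, ω_c=1
Stage 1: ω_r = 1 − (16/62)(0−1) = 39/31
  ⇒ ω_r¹/ω_c¹ = 39/31
Stage 2: N_ring = 21 + 2·26 = 73
Stage 2: 21(ω_s−ω_c) = −73(ω_r−ω_c),  ω_r=0, ω_c=1
Stage 2: ω_s = 1 − (73/21)(0−1) = 94/21
  ⇒ ω_s²/ω_c² = 94/21
Coupling ω_c² = ω_r¹ ⇒ overall = 39/31 × 94/21 = 1222/217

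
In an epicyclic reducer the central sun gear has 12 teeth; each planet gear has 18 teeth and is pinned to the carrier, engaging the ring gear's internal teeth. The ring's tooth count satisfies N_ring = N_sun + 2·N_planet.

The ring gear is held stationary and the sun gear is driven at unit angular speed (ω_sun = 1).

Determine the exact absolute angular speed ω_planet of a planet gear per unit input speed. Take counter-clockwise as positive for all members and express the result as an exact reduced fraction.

N_ring = 12 + 2·18 = 48
12(ω_s−ω_c) = −48(ω_r−ω_c),  ω_r=0, ω_s=1
12(1−ω_c) = −48(0−ω_c)  ⇒  60ω_c = 12  ⇒  ω_c = 1/5
sun–planet: 12·(1−1/5) = −18·(ω_p−ω_c)  ⇒  ω_p−ω_c = −(12/18)·(4/5) = -8/15
ω_p = 1/5 − 8/15 = -1/3

-1/3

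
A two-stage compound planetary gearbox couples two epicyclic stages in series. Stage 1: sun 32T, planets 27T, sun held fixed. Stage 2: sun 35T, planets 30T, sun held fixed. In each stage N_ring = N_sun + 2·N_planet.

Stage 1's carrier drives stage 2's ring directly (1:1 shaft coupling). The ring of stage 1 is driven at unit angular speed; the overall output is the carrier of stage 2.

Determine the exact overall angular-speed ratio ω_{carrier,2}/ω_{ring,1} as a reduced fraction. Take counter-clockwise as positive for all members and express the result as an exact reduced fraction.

817/1534

Stage 1: N_ring = 32 + 2·27 = 86
Stage 1: 32(ω_s−ω_c) = −86(ω_r−ω_c),  ω_s=0, ω_r=1
Stage 1: 32(0−ω_c) = −86(1−ω_c)  ⇒  118ω_c = 86  ⇒  ω_c = 43/59
  ⇒ ω_c¹/ω_r¹ = 43/59
Stage 2: N_ring = 35 + 2·30 = 95
Stage 2: 35(ω_s−ω_c) = −95(ω_r−ω_c),  ω_s=0, ω_r=1
Stage 2: 35(0−ω_c) = −95(1−ω_c)  ⇒  130ω_c = 95  ⇒  ω_c = 19/26
  ⇒ ω_c²/ω_r² = 19/26
Coupling ω_r² = ω_c¹ ⇒ overall = 43/59 × 19/26 = 817/1534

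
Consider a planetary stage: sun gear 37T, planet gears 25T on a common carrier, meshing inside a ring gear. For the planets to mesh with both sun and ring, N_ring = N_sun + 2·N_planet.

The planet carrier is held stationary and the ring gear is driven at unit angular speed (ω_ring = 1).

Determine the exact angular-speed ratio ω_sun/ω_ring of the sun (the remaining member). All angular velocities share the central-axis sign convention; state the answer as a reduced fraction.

N_ring = 37 + 2·25 = 87
37(ω_s−ω_c) = −87(ω_r−ω_c),  ω_c=0, ω_r=1
ω_s = 0 − (87/37)(1−0) = -87/37
ω_s/ω_r = -87/37

-87/37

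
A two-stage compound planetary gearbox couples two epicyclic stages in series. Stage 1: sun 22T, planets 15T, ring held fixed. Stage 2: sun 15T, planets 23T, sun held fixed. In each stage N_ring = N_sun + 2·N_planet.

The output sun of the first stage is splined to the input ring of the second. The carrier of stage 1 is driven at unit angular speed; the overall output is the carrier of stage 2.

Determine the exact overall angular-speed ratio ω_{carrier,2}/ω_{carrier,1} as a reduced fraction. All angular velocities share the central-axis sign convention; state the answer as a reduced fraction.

Stage 1: N_ring = 22 + 2·15 = 52
Stage 1: 22(ω_s−ω_c) = −52(ω_r−ω_c),  ω_r=0, ω_c=1
Stage 1: ω_s = 1 − (52/22)(0−1) = 37/11
  ⇒ ω_s¹/ω_c¹ = 37/11
Stage 2: N_ring = 15 + 2·23 = 61
Stage 2: 15(ω_s−ω_c) = −61(ω_r−ω_c),  ω_s=0, ω_r=1
Stage 2: 15(0−ω_c) = −61(1−ω_c)  ⇒  76ω_c = 61  ⇒  ω_c = 61/76
  ⇒ ω_c²/ω_r² = 61/76
Coupling ω_r² = ω_s¹ ⇒ overall = 37/11 × 61/76 = 2257/836

2257/836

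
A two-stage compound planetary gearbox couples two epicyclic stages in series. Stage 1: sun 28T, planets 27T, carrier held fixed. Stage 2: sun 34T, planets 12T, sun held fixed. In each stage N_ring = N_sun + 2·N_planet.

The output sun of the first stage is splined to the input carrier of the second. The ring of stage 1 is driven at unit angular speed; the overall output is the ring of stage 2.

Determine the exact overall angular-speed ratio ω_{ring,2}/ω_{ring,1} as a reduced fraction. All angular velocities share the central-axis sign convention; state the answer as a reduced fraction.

-943/203

Stage 1: N_ring = 28 + 2·27 = 82
Stage 1: 28(ω_s−ω_c) = −82(ω_r−ω_c),  ω_c=0, ω_r=1
Stage 1: ω_s = 0 − (82/28)(1−0) = -41/14
  ⇒ ω_s¹/ω_r¹ = -41/14
Stage 2: N_ring = 34 + 2·12 = 58
Stage 2: 34(ω_s−ω_c) = −58(ω_r−ω_c),  ω_s=0, ω_c=1
Stage 2: ω_r = 1 − (34/58)(0−1) = 46/29
  ⇒ ω_r²/ω_c² = 46/29
Coupling ω_c² = ω_s¹ ⇒ overall = -41/14 × 46/29 = -943/203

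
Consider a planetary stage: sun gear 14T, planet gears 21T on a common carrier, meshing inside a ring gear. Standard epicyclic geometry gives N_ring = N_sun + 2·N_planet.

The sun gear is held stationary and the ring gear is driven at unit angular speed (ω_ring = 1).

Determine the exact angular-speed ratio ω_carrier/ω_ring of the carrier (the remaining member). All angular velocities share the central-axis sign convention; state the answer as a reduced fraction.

4/5

N_ring = 14 + 2·21 = 56
14(ω_s−ω_c) = −56(ω_r−ω_c),  ω_s=0, ω_r=1
14(0−ω_c) = −56(1−ω_c)  ⇒  70ω_c = 56  ⇒  ω_c = 4/5
ω_c/ω_r = 4/5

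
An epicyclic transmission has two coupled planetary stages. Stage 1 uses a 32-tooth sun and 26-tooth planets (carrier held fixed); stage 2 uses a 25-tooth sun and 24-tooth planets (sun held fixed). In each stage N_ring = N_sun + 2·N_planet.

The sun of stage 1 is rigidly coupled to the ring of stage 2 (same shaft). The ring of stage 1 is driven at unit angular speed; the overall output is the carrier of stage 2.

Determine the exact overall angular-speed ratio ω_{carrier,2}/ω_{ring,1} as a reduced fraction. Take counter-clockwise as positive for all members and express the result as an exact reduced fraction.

Stage 1: N_ring = 32 + 2·26 = 84
Stage 1: 32(ω_s−ω_c) = −84(ω_r−ω_c),  ω_c=0, ω_r=1
Stage 1: ω_s = 0 − (84/32)(1−0) = -21/8
  ⇒ ω_s¹/ω_r¹ = -21/8
Stage 2: N_ring = 25 + 2·24 = 73
Stage 2: 25(ω_s−ω_c) = −73(ω_r−ω_c),  ω_s=0, ω_r=1
Stage 2: 25(0−ω_c) = −73(1−ω_c)  ⇒  98ω_c = 73  ⇒  ω_c = 73/98
  ⇒ ω_c²/ω_r² = 73/98
Coupling ω_r² = ω_s¹ ⇒ overall = -21/8 × 73/98 = -219/112

-219/112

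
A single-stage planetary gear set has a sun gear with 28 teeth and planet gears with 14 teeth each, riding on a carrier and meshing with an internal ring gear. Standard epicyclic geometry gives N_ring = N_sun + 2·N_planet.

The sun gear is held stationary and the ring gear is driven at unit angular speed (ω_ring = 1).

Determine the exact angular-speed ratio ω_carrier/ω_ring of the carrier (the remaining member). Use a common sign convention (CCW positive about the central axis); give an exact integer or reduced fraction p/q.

N_ring = 28 + 2·14 = 56
28(ω_s−ω_c) = −56(ω_r−ω_c),  ω_s=0, ω_r=1
28(0−ω_c) = −56(1−ω_c)  ⇒  84ω_c = 56  ⇒  ω_c = 2/3
ω_c/ω_r = 2/3

2/3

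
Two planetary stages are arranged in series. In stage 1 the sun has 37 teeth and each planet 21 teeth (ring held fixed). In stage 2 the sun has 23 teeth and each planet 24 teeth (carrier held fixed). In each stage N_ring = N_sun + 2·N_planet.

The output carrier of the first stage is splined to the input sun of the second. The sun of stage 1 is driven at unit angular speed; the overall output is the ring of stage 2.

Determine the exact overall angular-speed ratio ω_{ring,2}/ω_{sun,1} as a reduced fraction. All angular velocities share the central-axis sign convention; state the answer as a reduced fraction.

-851/8236

Stage 1: N_ring = 37 + 2·21 = 79
Stage 1: 37(ω_s−ω_c) = −79(ω_r−ω_c),  ω_r=0, ω_s=1
Stage 1: 37(1−ω_c) = −79(0−ω_c)  ⇒  116ω_c = 37  ⇒  ω_c = 37/116
  ⇒ ω_c¹/ω_s¹ = 37/116
Stage 2: N_ring = 23 + 2·24 = 71
Stage 2: 23(ω_s−ω_c) = −71(ω_r−ω_c),  ω_c=0, ω_s=1
Stage 2: ω_r = 0 − (23/71)(1−0) = -23/71
  ⇒ ω_r²/ω_s² = -23/71
Coupling ω_s² = ω_c¹ ⇒ overall = 37/116 × -23/71 = -851/8236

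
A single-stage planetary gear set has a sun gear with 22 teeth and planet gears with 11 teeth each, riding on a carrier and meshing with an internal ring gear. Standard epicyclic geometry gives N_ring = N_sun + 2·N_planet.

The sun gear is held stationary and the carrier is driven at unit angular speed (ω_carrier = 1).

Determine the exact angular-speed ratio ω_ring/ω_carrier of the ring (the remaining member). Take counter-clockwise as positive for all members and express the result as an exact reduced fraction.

3/2

N_ring = 22 + 2·11 = 44
22(ω_s−ω_c) = −44(ω_r−ω_c),  ω_s=0, ω_c=1
ω_r = 1 − (22/44)(0−1) = 3/2
ω_r/ω_c = 3/2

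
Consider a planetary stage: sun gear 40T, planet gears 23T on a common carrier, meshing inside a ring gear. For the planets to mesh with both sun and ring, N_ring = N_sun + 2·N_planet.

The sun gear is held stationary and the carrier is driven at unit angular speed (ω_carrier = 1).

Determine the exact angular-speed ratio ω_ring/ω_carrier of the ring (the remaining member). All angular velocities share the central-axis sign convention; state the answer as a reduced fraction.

N_ring = 40 + 2·23 = 86
40(ω_s−ω_c) = −86(ω_r−ω_c),  ω_s=0, ω_c=1
ω_r = 1 − (40/86)(0−1) = 63/43
ω_r/ω_c = 63/43

63/43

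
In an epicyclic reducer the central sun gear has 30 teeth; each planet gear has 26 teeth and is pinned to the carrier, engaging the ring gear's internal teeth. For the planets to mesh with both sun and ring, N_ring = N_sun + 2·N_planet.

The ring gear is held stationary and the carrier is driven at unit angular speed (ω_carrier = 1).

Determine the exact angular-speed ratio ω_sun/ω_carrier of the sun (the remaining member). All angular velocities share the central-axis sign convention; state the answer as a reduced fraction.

N_ring = 30 + 2·26 = 82
30(ω_s−ω_c) = −82(ω_r−ω_c),  ω_r=0, ω_c=1
ω_s = 1 − (82/30)(0−1) = 56/15
ω_s/ω_c = 56/15

56/15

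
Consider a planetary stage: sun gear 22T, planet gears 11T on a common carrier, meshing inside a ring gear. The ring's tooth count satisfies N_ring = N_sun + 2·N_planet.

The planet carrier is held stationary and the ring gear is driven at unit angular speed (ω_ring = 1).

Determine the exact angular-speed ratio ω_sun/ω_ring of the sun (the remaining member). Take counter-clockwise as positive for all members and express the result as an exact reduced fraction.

N_ring = 22 + 2·11 = 44
22(ω_s−ω_c) = −44(ω_r−ω_c),  ω_c=0, ω_r=1
ω_s = 0 − (44/22)(1−0) = -2
ω_s/ω_r = -2

-2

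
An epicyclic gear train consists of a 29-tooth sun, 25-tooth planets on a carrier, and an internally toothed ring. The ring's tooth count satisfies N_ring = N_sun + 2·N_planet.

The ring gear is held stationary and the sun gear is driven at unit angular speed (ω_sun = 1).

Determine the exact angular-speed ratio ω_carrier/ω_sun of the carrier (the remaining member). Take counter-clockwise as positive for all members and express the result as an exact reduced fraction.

N_ring = 29 + 2·25 = 79
29(ω_s−ω_c) = −79(ω_r−ω_c),  ω_r=0, ω_s=1
29(1−ω_c) = −79(0−ω_c)  ⇒  108ω_c = 29  ⇒  ω_c = 29/108
ω_c/ω_s = 29/108

29/108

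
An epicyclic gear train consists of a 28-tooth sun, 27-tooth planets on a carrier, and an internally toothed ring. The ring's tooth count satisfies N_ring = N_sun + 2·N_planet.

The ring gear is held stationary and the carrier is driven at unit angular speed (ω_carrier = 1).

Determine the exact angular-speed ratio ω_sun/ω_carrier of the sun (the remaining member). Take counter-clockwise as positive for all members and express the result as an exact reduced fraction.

55/14

N_ring = 28 + 2·27 = 82
28(ω_s−ω_c) = −82(ω_r−ω_c),  ω_r=0, ω_c=1
ω_s = 1 − (82/28)(0−1) = 55/14
ω_s/ω_c = 55/14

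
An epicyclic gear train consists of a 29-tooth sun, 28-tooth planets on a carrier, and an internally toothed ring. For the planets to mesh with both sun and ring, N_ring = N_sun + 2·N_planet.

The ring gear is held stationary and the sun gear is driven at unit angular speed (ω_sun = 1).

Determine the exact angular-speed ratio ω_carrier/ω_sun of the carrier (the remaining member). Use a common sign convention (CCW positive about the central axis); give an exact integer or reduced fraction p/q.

29/114

N_ring = 29 + 2·28 = 85
29(ω_s−ω_c) = −85(ω_r−ω_c),  ω_r=0, ω_s=1
29(1−ω_c) = −85(0−ω_c)  ⇒  114ω_c = 29  ⇒  ω_c = 29/114
ω_c/ω_s = 29/114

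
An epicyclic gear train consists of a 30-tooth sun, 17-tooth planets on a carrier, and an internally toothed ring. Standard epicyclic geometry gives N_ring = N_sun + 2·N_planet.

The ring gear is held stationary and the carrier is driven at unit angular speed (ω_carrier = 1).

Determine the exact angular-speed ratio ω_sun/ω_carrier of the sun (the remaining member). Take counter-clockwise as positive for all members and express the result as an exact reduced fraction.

N_ring = 30 + 2·17 = 64
30(ω_s−ω_c) = −64(ω_r−ω_c),  ω_r=0, ω_c=1
ω_s = 1 − (64/30)(0−1) = 47/15
ω_s/ω_c = 47/15

47/15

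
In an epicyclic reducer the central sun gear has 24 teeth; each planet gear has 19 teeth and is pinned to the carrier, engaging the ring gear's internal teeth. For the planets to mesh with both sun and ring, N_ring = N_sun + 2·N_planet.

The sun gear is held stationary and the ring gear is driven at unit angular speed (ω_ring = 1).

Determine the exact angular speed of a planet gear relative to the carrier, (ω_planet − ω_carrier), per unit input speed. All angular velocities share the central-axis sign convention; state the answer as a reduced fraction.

N_ring = 24 + 2·19 = 62
24(ω_s−ω_c) = −62(ω_r−ω_c),  ω_s=0, ω_r=1
24(0−ω_c) = −62(1−ω_c)  ⇒  86ω_c = 62  ⇒  ω_c = 31/43
sun–planet: 24·(0−31/43) = −19·(ω_p−ω_c)  ⇒  ω_p−ω_c = −(24/19)·(-31/43) = 744/817

744/817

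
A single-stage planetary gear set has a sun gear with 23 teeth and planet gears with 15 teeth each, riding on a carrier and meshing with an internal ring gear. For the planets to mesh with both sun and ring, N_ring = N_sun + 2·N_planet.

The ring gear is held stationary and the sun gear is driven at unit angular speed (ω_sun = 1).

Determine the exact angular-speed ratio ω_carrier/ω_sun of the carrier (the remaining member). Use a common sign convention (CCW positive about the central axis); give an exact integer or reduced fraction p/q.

N_ring = 23 + 2·15 = 53
23(ω_s−ω_c) = −53(ω_r−ω_c),  ω_r=0, ω_s=1
23(1−ω_c) = −53(0−ω_c)  ⇒  76ω_c = 23  ⇒  ω_c = 23/76
ω_c/ω_s = 23/76

23/76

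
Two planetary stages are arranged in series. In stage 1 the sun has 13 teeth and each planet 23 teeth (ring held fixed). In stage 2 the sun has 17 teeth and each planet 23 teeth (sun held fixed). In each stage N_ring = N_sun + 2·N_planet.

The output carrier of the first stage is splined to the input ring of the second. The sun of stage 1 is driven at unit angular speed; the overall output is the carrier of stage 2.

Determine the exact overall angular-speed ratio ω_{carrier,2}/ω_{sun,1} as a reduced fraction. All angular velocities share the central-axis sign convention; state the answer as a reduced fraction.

91/640

Stage 1: N_ring = 13 + 2·23 = 59
Stage 1: 13(ω_s−ω_c) = −59(ω_r−ω_c),  ω_r=0, ω_s=1
Stage 1: 13(1−ω_c) = −59(0−ω_c)  ⇒  72ω_c = 13  ⇒  ω_c = 13/72
  ⇒ ω_c¹/ω_s¹ = 13/72
Stage 2: N_ring = 17 + 2·23 = 63
Stage 2: 17(ω_s−ω_c) = −63(ω_r−ω_c),  ω_s=0, ω_r=1
Stage 2: 17(0−ω_c) = −63(1−ω_c)  ⇒  80ω_c = 63  ⇒  ω_c = 63/80
  ⇒ ω_c²/ω_r² = 63/80
Coupling ω_r² = ω_c¹ ⇒ overall = 13/72 × 63/80 = 91/640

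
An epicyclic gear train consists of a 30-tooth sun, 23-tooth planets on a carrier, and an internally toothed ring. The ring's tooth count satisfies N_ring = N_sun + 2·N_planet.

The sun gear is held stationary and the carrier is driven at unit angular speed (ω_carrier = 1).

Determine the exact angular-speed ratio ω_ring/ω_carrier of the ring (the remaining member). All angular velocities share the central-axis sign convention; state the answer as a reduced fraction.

53/38

N_ring = 30 + 2·23 = 76
30(ω_s−ω_c) = −76(ω_r−ω_c),  ω_s=0, ω_c=1
ω_r = 1 − (30/76)(0−1) = 53/38
ω_r/ω_c = 53/38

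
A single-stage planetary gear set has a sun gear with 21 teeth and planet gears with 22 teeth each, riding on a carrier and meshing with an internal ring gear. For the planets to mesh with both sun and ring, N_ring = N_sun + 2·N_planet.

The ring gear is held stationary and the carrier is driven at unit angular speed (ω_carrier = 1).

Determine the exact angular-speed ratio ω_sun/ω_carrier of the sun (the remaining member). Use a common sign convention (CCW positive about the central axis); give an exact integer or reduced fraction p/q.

86/21

N_ring = 21 + 2·22 = 65
21(ω_s−ω_c) = −65(ω_r−ω_c),  ω_r=0, ω_c=1
ω_s = 1 − (65/21)(0−1) = 86/21
ω_s/ω_c = 86/21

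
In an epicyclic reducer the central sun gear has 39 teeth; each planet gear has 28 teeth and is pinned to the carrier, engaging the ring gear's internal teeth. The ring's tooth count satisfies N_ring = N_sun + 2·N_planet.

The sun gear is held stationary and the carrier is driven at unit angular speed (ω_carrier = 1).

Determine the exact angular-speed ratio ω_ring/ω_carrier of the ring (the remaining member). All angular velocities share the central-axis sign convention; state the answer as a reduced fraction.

N_ring = 39 + 2·28 = 95
39(ω_s−ω_c) = −95(ω_r−ω_c),  ω_s=0, ω_c=1
ω_r = 1 − (39/95)(0−1) = 134/95
ω_r/ω_c = 134/95

134/95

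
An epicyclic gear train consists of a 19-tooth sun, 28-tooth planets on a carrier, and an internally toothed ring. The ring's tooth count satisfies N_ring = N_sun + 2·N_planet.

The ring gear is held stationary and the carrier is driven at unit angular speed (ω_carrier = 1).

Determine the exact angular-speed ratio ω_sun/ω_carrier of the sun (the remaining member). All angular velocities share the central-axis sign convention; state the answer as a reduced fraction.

94/19

N_ring = 19 + 2·28 = 75
19(ω_s−ω_c) = −75(ω_r−ω_c),  ω_r=0, ω_c=1
ω_s = 1 − (75/19)(0−1) = 94/19
ω_s/ω_c = 94/19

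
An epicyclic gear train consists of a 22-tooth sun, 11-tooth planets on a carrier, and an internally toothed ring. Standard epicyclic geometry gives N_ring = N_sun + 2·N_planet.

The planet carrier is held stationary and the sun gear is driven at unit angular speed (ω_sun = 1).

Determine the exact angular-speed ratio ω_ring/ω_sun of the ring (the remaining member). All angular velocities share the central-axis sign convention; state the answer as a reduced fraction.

N_ring = 22 + 2·11 = 44
22(ω_s−ω_c) = −44(ω_r−ω_c),  ω_c=0, ω_s=1
ω_r = 0 − (22/44)(1−0) = -1/2
ω_r/ω_s = -1/2

-1/2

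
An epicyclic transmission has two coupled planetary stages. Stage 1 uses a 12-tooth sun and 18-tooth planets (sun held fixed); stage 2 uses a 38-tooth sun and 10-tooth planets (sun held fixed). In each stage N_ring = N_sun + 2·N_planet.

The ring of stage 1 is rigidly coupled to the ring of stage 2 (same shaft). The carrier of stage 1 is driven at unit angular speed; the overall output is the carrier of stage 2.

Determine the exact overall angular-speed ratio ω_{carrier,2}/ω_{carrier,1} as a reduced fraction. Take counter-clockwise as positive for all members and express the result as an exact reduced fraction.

145/192

Stage 1: N_ring = 12 + 2·18 = 48
Stage 1: 12(ω_s−ω_c) = −48(ω_r−ω_c),  ω_s=0, ω_c=1
Stage 1: ω_r = 1 − (12/48)(0−1) = 5/4
  ⇒ ω_r¹/ω_c¹ = 5/4
Stage 2: N_ring = 38 + 2·10 = 58
Stage 2: 38(ω_s−ω_c) = −58(ω_r−ω_c),  ω_s=0, ω_r=1
Stage 2: 38(0−ω_c) = −58(1−ω_c)  ⇒  96ω_c = 58  ⇒  ω_c = 29/48
  ⇒ ω_c²/ω_r² = 29/48
Coupling ω_r² = ω_r¹ ⇒ overall = 5/4 × 29/48 = 145/192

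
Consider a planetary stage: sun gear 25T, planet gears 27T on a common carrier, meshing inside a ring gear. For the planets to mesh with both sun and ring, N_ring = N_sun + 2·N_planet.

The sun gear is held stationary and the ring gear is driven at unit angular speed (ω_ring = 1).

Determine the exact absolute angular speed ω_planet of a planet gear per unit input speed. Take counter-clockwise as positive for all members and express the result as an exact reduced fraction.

N_ring = 25 + 2·27 = 79
25(ω_s−ω_c) = −79(ω_r−ω_c),  ω_s=0, ω_r=1
25(0−ω_c) = −79(1−ω_c)  ⇒  104ω_c = 79  ⇒  ω_c = 79/104
sun–planet: 25·(0−79/104) = −27·(ω_p−ω_c)  ⇒  ω_p−ω_c = −(25/27)·(-79/104) = 1975/2808
ω_p = 79/104 + 1975/2808 = 79/54

79/54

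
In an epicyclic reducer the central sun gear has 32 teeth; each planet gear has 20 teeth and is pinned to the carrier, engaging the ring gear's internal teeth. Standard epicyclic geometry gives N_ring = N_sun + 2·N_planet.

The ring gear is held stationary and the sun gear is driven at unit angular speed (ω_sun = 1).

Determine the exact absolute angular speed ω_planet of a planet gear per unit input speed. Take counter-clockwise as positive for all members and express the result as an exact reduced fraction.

N_ring = 32 + 2·20 = 72
32(ω_s−ω_c) = −72(ω_r−ω_c),  ω_r=0, ω_s=1
32(1−ω_c) = −72(0−ω_c)  ⇒  104ω_c = 32  ⇒  ω_c = 4/13
sun–planet: 32·(1−4/13) = −20·(ω_p−ω_c)  ⇒  ω_p−ω_c = −(32/20)·(9/13) = -72/65
ω_p = 4/13 − 72/65 = -4/5

-4/5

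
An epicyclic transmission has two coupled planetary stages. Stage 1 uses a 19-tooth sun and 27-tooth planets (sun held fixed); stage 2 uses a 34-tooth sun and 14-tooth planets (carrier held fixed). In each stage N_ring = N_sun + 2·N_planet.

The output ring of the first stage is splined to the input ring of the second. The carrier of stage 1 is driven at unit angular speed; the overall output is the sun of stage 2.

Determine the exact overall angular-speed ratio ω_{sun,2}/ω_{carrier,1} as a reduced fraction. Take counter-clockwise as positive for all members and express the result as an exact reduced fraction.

-2852/1241

Stage 1: N_ring = 19 + 2·27 = 73
Stage 1: 19(ω_s−ω_c) = −73(ω_r−ω_c),  ω_s=0, ω_c=1
Stage 1: ω_r = 1 − (19/73)(0−1) = 92/73
  ⇒ ω_r¹/ω_c¹ = 92/73
Stage 2: N_ring = 34 + 2·14 = 62
Stage 2: 34(ω_s−ω_c) = −62(ω_r−ω_c),  ω_c=0, ω_r=1
Stage 2: ω_s = 0 − (62/34)(1−0) = -31/17
  ⇒ ω_s²/ω_r² = -31/17
Coupling ω_r² = ω_r¹ ⇒ overall = 92/73 × -31/17 = -2852/1241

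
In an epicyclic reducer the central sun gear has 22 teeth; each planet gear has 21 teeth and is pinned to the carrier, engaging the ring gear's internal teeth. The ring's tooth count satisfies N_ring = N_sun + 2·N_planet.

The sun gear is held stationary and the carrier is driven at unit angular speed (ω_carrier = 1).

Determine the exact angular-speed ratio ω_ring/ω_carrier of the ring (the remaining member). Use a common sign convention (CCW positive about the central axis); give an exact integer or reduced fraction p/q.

43/32

N_ring = 22 + 2·21 = 64
22(ω_s−ω_c) = −64(ω_r−ω_c),  ω_s=0, ω_c=1
ω_r = 1 − (22/64)(0−1) = 43/32
ω_r/ω_c = 43/32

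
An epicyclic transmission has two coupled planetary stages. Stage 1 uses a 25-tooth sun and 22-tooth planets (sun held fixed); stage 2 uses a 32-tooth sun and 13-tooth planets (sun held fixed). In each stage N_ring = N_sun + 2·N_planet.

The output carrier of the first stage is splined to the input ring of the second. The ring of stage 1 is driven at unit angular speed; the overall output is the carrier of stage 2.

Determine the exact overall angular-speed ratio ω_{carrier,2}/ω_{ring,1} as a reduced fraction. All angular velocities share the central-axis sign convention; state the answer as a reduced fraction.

667/1410

Stage 1: N_ring = 25 + 2·22 = 69
Stage 1: 25(ω_s−ω_c) = −69(ω_r−ω_c),  ω_s=0, ω_r=1
Stage 1: 25(0−ω_c) = −69(1−ω_c)  ⇒  94ω_c = 69  ⇒  ω_c = 69/94
  ⇒ ω_c¹/ω_r¹ = 69/94
Stage 2: N_ring = 32 + 2·13 = 58
Stage 2: 32(ω_s−ω_c) = −58(ω_r−ω_c),  ω_s=0, ω_r=1
Stage 2: 32(0−ω_c) = −58(1−ω_c)  ⇒  90ω_c = 58  ⇒  ω_c = 29/45
  ⇒ ω_c²/ω_r² = 29/45
Coupling ω_r² = ω_c¹ ⇒ overall = 69/94 × 29/45 = 667/1410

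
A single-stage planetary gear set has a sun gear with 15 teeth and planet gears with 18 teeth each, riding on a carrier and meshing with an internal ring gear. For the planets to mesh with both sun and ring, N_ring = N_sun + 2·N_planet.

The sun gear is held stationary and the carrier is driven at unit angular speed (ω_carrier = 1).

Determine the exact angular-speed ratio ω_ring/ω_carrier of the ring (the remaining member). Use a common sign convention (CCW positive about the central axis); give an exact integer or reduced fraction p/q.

22/17

N_ring = 15 + 2·18 = 51
15(ω_s−ω_c) = −51(ω_r−ω_c),  ω_s=0, ω_c=1
ω_r = 1 − (15/51)(0−1) = 22/17
ω_r/ω_c = 22/17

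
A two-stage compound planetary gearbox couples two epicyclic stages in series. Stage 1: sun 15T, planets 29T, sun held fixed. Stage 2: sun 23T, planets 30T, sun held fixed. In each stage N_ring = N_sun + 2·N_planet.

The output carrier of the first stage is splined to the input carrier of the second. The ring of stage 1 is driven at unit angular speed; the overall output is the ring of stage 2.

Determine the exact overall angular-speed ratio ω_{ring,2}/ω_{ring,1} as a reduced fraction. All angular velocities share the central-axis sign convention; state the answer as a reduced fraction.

Stage 1: N_ring = 15 + 2·29 = 73
Stage 1: 15(ω_s−ω_c) = −73(ω_r−ω_c),  ω_s=0, ω_r=1
Stage 1: 15(0−ω_c) = −73(1−ω_c)  ⇒  88ω_c = 73  ⇒  ω_c = 73/88
  ⇒ ω_c¹/ω_r¹ = 73/88
Stage 2: N_ring = 23 + 2·30 = 83
Stage 2: 23(ω_s−ω_c) = −83(ω_r−ω_c),  ω_s=0, ω_c=1
Stage 2: ω_r = 1 − (23/83)(0−1) = 106/83
  ⇒ ω_r²/ω_c² = 106/83
Coupling ω_c² = ω_c¹ ⇒ overall = 73/88 × 106/83 = 3869/3652

3869/3652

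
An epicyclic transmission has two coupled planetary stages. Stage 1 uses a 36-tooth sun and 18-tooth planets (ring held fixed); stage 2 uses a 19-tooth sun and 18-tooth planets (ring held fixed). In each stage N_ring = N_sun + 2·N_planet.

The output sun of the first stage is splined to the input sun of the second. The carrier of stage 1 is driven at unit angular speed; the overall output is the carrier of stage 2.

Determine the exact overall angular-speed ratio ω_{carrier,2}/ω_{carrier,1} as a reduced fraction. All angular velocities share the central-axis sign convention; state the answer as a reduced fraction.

Stage 1: N_ring = 36 + 2·18 = 72
Stage 1: 36(ω_s−ω_c) = −72(ω_r−ω_c),  ω_r=0, ω_c=1
Stage 1: ω_s = 1 − (72/36)(0−1) = 3
  ⇒ ω_s¹/ω_c¹ = 3
Stage 2: N_ring = 19 + 2·18 = 55
Stage 2: 19(ω_s−ω_c) = −55(ω_r−ω_c),  ω_r=0, ω_s=1
Stage 2: 19(1−ω_c) = −55(0−ω_c)  ⇒  74ω_c = 19  ⇒  ω_c = 19/74
  ⇒ ω_c²/ω_s² = 19/74
Coupling ω_s² = ω_s¹ ⇒ overall = 3 × 19/74 = 57/74

57/74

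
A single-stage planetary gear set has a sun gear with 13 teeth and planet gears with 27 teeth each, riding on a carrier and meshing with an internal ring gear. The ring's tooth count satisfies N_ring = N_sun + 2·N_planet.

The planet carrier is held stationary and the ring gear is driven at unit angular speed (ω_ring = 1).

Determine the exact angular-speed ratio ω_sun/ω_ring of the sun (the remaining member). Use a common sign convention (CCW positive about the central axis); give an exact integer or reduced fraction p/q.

-67/13

N_ring = 13 + 2·27 = 67
13(ω_s−ω_c) = −67(ω_r−ω_c),  ω_c=0, ω_r=1
ω_s = 0 − (67/13)(1−0) = -67/13
ω_s/ω_r = -67/13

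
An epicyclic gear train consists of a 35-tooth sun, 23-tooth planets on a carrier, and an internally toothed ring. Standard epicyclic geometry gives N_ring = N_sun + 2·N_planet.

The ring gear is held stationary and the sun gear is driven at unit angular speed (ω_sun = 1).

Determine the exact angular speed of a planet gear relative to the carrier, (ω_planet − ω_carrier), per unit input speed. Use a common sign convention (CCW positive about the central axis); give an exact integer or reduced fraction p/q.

N_ring = 35 + 2·23 = 81
35(ω_s−ω_c) = −81(ω_r−ω_c),  ω_r=0, ω_s=1
35(1−ω_c) = −81(0−ω_c)  ⇒  116ω_c = 35  ⇒  ω_c = 35/116
sun–planet: 35·(1−35/116) = −23·(ω_p−ω_c)  ⇒  ω_p−ω_c = −(35/23)·(81/116) = -2835/2668

-2835/2668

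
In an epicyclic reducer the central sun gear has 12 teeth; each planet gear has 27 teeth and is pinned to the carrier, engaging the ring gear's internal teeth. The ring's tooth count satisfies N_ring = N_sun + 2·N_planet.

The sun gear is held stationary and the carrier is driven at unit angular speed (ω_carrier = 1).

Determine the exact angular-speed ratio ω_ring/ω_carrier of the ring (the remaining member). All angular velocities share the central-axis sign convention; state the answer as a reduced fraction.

N_ring = 12 + 2·27 = 66
12(ω_s−ω_c) = −66(ω_r−ω_c),  ω_s=0, ω_c=1
ω_r = 1 − (12/66)(0−1) = 13/11
ω_r/ω_c = 13/11

13/11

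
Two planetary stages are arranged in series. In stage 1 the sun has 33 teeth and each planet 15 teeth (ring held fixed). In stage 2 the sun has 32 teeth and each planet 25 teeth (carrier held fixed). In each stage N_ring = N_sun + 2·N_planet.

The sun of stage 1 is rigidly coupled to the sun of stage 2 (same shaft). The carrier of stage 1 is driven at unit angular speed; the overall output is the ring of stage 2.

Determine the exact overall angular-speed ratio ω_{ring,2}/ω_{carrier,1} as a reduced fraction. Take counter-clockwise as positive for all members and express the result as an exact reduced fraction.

-512/451

Stage 1: N_ring = 33 + 2·15 = 63
Stage 1: 33(ω_s−ω_c) = −63(ω_r−ω_c),  ω_r=0, ω_c=1
Stage 1: ω_s = 1 − (63/33)(0−1) = 32/11
  ⇒ ω_s¹/ω_c¹ = 32/11
Stage 2: N_ring = 32 + 2·25 = 82
Stage 2: 32(ω_s−ω_c) = −82(ω_r−ω_c),  ω_c=0, ω_s=1
Stage 2: ω_r = 0 − (32/82)(1−0) = -16/41
  ⇒ ω_r²/ω_s² = -16/41
Coupling ω_s² = ω_s¹ ⇒ overall = 32/11 × -16/41 = -512/451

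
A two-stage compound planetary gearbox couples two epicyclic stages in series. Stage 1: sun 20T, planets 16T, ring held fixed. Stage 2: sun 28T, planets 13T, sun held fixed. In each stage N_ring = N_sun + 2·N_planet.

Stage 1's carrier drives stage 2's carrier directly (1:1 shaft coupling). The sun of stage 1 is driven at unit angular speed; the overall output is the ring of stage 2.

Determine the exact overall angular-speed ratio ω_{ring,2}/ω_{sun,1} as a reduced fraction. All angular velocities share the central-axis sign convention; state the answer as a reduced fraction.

205/486

Stage 1: N_ring = 20 + 2·16 = 52
Stage 1: 20(ω_s−ω_c) = −52(ω_r−ω_c),  ω_r=0, ω_s=1
Stage 1: 20(1−ω_c) = −52(0−ω_c)  ⇒  72ω_c = 20  ⇒  ω_c = 5/18
  ⇒ ω_c¹/ω_s¹ = 5/18
Stage 2: N_ring = 28 + 2·13 = 54
Stage 2: 28(ω_s−ω_c) = −54(ω_r−ω_c),  ω_s=0, ω_c=1
Stage 2: ω_r = 1 − (28/54)(0−1) = 41/27
  ⇒ ω_r²/ω_c² = 41/27
Coupling ω_c² = ω_c¹ ⇒ overall = 5/18 × 41/27 = 205/486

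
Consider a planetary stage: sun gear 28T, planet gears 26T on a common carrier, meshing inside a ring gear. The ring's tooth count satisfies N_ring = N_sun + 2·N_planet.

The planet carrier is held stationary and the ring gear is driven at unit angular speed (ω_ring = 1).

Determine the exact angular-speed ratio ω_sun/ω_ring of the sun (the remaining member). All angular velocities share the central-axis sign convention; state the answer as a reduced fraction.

N_ring = 28 + 2·26 = 80
28(ω_s−ω_c) = −80(ω_r−ω_c),  ω_c=0, ω_r=1
ω_s = 0 − (80/28)(1−0) = -20/7
ω_s/ω_r = -20/7

-20/7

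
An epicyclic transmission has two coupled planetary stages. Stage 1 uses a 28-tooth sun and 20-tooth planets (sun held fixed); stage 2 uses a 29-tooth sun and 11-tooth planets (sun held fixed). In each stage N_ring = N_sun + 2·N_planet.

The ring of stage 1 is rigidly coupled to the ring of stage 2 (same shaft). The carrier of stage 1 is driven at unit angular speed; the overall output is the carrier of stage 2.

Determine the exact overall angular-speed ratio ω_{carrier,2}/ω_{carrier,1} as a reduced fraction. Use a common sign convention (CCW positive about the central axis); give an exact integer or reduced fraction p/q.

9/10

Stage 1: N_ring = 28 + 2·20 = 68
Stage 1: 28(ω_s−ω_c) = −68(ω_r−ω_c),  ω_s=0, ω_c=1
Stage 1: ω_r = 1 − (28/68)(0−1) = 24/17
  ⇒ ω_r¹/ω_c¹ = 24/17
Stage 2: N_ring = 29 + 2·11 = 51
Stage 2: 29(ω_s−ω_c) = −51(ω_r−ω_c),  ω_s=0, ω_r=1
Stage 2: 29(0−ω_c) = −51(1−ω_c)  ⇒  80ω_c = 51  ⇒  ω_c = 51/80
  ⇒ ω_c²/ω_r² = 51/80
Coupling ω_r² = ω_r¹ ⇒ overall = 24/17 × 51/80 = 9/10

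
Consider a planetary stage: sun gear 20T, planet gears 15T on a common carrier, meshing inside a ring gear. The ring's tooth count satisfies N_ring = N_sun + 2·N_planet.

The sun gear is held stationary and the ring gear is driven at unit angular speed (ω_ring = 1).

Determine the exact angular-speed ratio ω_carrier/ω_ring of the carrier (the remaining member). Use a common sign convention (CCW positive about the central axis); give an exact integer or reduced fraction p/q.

N_ring = 20 + 2·15 = 50
20(ω_s−ω_c) = −50(ω_r−ω_c),  ω_s=0, ω_r=1
20(0−ω_c) = −50(1−ω_c)  ⇒  70ω_c = 50  ⇒  ω_c = 5/7
ω_c/ω_r = 5/7

5/7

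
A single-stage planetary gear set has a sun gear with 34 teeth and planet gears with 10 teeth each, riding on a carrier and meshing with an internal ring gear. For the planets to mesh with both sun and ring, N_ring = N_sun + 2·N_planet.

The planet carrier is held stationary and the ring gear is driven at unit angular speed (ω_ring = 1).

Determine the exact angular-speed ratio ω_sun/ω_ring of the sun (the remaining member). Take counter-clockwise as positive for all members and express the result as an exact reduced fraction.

N_ring = 34 + 2·10 = 54
34(ω_s−ω_c) = −54(ω_r−ω_c),  ω_c=0, ω_r=1
ω_s = 0 − (54/34)(1−0) = -27/17
ω_s/ω_r = -27/17

-27/17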